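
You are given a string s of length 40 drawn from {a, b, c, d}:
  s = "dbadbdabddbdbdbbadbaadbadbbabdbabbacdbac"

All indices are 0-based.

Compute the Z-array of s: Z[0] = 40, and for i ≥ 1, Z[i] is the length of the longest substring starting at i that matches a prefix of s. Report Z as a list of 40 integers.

Z[0]=40
i=1: i≥r, start 0; Z[1]=0
i=2: i≥r, start 0; Z[2]=0
i=3: i≥r, start 0; Z[3]=2 extend→box=[3,5)
i=4: min(r-i=1, Z[1]=0)=0; Z[4]=0
i=5: i≥r, start 0; Z[5]=1 extend→box=[5,6)
i=6: i≥r, start 0; Z[6]=0
i=7: i≥r, start 0; Z[7]=0
i=8: i≥r, start 0; Z[8]=1 extend→box=[8,9)
i=9: i≥r, start 0; Z[9]=2 extend→box=[9,11)
i=10: min(r-i=1, Z[1]=0)=0; Z[10]=0
i=11: i≥r, start 0; Z[11]=2 extend→box=[11,13)
i=12: min(r-i=1, Z[1]=0)=0; Z[12]=0
i=13: i≥r, start 0; Z[13]=2 extend→box=[13,15)
i=14: min(r-i=1, Z[1]=0)=0; Z[14]=0
i=15: i≥r, start 0; Z[15]=0
i=16: i≥r, start 0; Z[16]=0
i=17: i≥r, start 0; Z[17]=3 extend→box=[17,20)
i=18: min(r-i=2, Z[1]=0)=0; Z[18]=0
i=19: min(r-i=1, Z[2]=0)=0; Z[19]=0
i=20: i≥r, start 0; Z[20]=0
i=21: i≥r, start 0; Z[21]=5 extend→box=[21,26)
i=22: min(r-i=4, Z[1]=0)=0; Z[22]=0
i=23: min(r-i=3, Z[2]=0)=0; Z[23]=0
i=24: min(r-i=2, Z[3]=2)=2; Z[24]=2
i=25: min(r-i=1, Z[4]=0)=0; Z[25]=0
i=26: i≥r, start 0; Z[26]=0
i=27: i≥r, start 0; Z[27]=0
i=28: i≥r, start 0; Z[28]=0
i=29: i≥r, start 0; Z[29]=3 extend→box=[29,32)
i=30: min(r-i=2, Z[1]=0)=0; Z[30]=0
i=31: min(r-i=1, Z[2]=0)=0; Z[31]=0
i=32: i≥r, start 0; Z[32]=0
i=33: i≥r, start 0; Z[33]=0
i=34: i≥r, start 0; Z[34]=0
i=35: i≥r, start 0; Z[35]=0
i=36: i≥r, start 0; Z[36]=3 extend→box=[36,39)
i=37: min(r-i=2, Z[1]=0)=0; Z[37]=0
i=38: min(r-i=1, Z[2]=0)=0; Z[38]=0
i=39: i≥r, start 0; Z[39]=0

[40, 0, 0, 2, 0, 1, 0, 0, 1, 2, 0, 2, 0, 2, 0, 0, 0, 3, 0, 0, 0, 5, 0, 0, 2, 0, 0, 0, 0, 3, 0, 0, 0, 0, 0, 0, 3, 0, 0, 0]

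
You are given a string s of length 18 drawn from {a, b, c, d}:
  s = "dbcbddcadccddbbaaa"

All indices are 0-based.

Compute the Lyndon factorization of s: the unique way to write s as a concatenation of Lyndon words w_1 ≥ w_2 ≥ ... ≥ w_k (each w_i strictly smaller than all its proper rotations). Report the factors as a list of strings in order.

emit factor 1: 'd' (i=0, period=1)
emit factor 2: 'bcbddc' (i=1, period=6)
emit factor 3: 'adccddbb' (i=7, period=8)
emit factor 4: 'a' (i=15, period=1)
emit factor 5: 'a' (i=16, period=1)
emit factor 6: 'a' (i=17, period=1)

["d", "bcbddc", "adccddbb", "a", "a", "a"]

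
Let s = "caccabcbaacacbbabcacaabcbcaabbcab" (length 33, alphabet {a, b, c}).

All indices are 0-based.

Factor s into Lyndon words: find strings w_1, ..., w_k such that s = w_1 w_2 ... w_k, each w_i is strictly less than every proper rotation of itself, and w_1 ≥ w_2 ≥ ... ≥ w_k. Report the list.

["c", "acc", "abcb", "aacacbbabcac", "aabcbc", "aabbcab"]

emit factor 1: 'c' (i=0, period=1)
emit factor 2: 'acc' (i=1, period=3)
emit factor 3: 'abcb' (i=4, period=4)
emit factor 4: 'aacacbbabcac' (i=8, period=12)
emit factor 5: 'aabcbc' (i=20, period=6)
emit factor 6: 'aabbcab' (i=26, period=7)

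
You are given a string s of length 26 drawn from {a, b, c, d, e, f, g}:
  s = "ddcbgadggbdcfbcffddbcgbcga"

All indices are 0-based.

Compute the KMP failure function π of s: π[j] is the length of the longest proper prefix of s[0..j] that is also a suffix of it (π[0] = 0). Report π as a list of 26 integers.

π[0] = 0
j=1 s[j]='d': π[1]=1 (border 'd')
j=2 s[j]='c': k: 1→0; π[2]=0 (border '')
j=3 s[j]='b': π[3]=0 (border '')
j=4 s[j]='g': π[4]=0 (border '')
j=5 s[j]='a': π[5]=0 (border '')
j=6 s[j]='d': π[6]=1 (border 'd')
j=7 s[j]='g': k: 1→0; π[7]=0 (border '')
j=8 s[j]='g': π[8]=0 (border '')
j=9 s[j]='b': π[9]=0 (border '')
j=10 s[j]='d': π[10]=1 (border 'd')
j=11 s[j]='c': k: 1→0; π[11]=0 (border '')
j=12 s[j]='f': π[12]=0 (border '')
j=13 s[j]='b': π[13]=0 (border '')
j=14 s[j]='c': π[14]=0 (border '')
j=15 s[j]='f': π[15]=0 (border '')
j=16 s[j]='f': π[16]=0 (border '')
j=17 s[j]='d': π[17]=1 (border 'd')
j=18 s[j]='d': π[18]=2 (border 'dd')
j=19 s[j]='b': k: 2→1→0; π[19]=0 (border '')
j=20 s[j]='c': π[20]=0 (border '')
j=21 s[j]='g': π[21]=0 (border '')
j=22 s[j]='b': π[22]=0 (border '')
j=23 s[j]='c': π[23]=0 (border '')
j=24 s[j]='g': π[24]=0 (border '')
j=25 s[j]='a': π[25]=0 (border '')

[0, 1, 0, 0, 0, 0, 1, 0, 0, 0, 1, 0, 0, 0, 0, 0, 0, 1, 2, 0, 0, 0, 0, 0, 0, 0]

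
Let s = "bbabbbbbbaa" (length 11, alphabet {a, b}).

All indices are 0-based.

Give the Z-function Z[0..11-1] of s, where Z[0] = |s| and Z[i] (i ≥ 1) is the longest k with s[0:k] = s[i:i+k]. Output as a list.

Z[0]=11
i=1: outside box; Z[1]=1 extend→box=[1,2)
i=2: outside box; Z[2]=0
i=3: outside box; Z[3]=2 extend→box=[3,5)
i=4: min(r-i=1, Z[1]=1)=1; Z[4]=2 extend→box=[4,6)
i=5: min(r-i=1, Z[1]=1)=1; Z[5]=2 extend→box=[5,7)
i=6: min(r-i=1, Z[1]=1)=1; Z[6]=2 extend→box=[6,8)
i=7: min(r-i=1, Z[1]=1)=1; Z[7]=3 extend→box=[7,10)
i=8: min(r-i=2, Z[1]=1)=1; Z[8]=1
i=9: min(r-i=1, Z[2]=0)=0; Z[9]=0
i=10: outside box; Z[10]=0

[11, 1, 0, 2, 2, 2, 2, 3, 1, 0, 0]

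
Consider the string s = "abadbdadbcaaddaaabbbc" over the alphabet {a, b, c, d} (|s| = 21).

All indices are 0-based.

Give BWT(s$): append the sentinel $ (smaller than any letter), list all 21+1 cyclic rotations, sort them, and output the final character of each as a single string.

cdac$adbaaabbddbbdbaaa

rank  rotation                last
    0  $abadbdadbcaaddaaabbbc  c
    1  aaabbbc$abadbdadbcaadd  d
    2  aabbbc$abadbdadbcaadda  a
    3  aaddaaabbbc$abadbdadbc  c
    4  abadbdadbcaaddaaabbbc$  $
    5  abbbc$abadbdadbcaaddaa  a
    6  adbcaaddaaabbbc$abadbd  d
    7  adbdadbcaaddaaabbbc$ab  b
    8  addaaabbbc$abadbdadbca  a
    9  badbdadbcaaddaaabbbc$a  a
   10  bbbc$abadbdadbcaaddaaa  a
   11  bbc$abadbdadbcaaddaaab  b
   12  bc$abadbdadbcaaddaaabb  b
   13  bcaaddaaabbbc$abadbdad  d
   14  bdadbcaaddaaabbbc$abad  d
   15  c$abadbdadbcaaddaaabbb  b
   16  caaddaaabbbc$abadbdadb  b
   17  daaabbbc$abadbdadbcaad  d
   18  dadbcaaddaaabbbc$abadb  b
   19  dbcaaddaaabbbc$abadbda  a
   20  dbdadbcaaddaaabbbc$aba  a
   21  ddaaabbbc$abadbdadbcaa  a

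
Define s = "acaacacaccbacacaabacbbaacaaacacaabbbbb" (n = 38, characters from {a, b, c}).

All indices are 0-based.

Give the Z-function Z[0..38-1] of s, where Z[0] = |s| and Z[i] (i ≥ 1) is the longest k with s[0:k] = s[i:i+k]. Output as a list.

[38, 0, 1, 3, 0, 3, 0, 2, 0, 0, 0, 3, 0, 4, 0, 1, 1, 0, 2, 0, 0, 0, 1, 4, 0, 1, 1, 3, 0, 4, 0, 1, 1, 0, 0, 0, 0, 0]

Z[0]=38
i=1: fresh scan; Z[1]=0
i=2: fresh scan; Z[2]=1 extend→box=[2,3)
i=3: fresh scan; Z[3]=3 extend→box=[3,6)
i=4: min(r-i=2, Z[1]=0)=0; Z[4]=0
i=5: min(r-i=1, Z[2]=1)=1; Z[5]=3 extend→box=[5,8)
i=6: min(r-i=2, Z[1]=0)=0; Z[6]=0
i=7: min(r-i=1, Z[2]=1)=1; Z[7]=2 extend→box=[7,9)
i=8: min(r-i=1, Z[1]=0)=0; Z[8]=0
i=9: fresh scan; Z[9]=0
i=10: fresh scan; Z[10]=0
i=11: fresh scan; Z[11]=3 extend→box=[11,14)
i=12: min(r-i=2, Z[1]=0)=0; Z[12]=0
i=13: min(r-i=1, Z[2]=1)=1; Z[13]=4 extend→box=[13,17)
i=14: min(r-i=3, Z[1]=0)=0; Z[14]=0
i=15: min(r-i=2, Z[2]=1)=1; Z[15]=1
i=16: min(r-i=1, Z[3]=3)=1; Z[16]=1
i=17: fresh scan; Z[17]=0
i=18: fresh scan; Z[18]=2 extend→box=[18,20)
i=19: min(r-i=1, Z[1]=0)=0; Z[19]=0
i=20: fresh scan; Z[20]=0
i=21: fresh scan; Z[21]=0
i=22: fresh scan; Z[22]=1 extend→box=[22,23)
i=23: fresh scan; Z[23]=4 extend→box=[23,27)
i=24: min(r-i=3, Z[1]=0)=0; Z[24]=0
i=25: min(r-i=2, Z[2]=1)=1; Z[25]=1
i=26: min(r-i=1, Z[3]=3)=1; Z[26]=1
i=27: fresh scan; Z[27]=3 extend→box=[27,30)
i=28: min(r-i=2, Z[1]=0)=0; Z[28]=0
i=29: min(r-i=1, Z[2]=1)=1; Z[29]=4 extend→box=[29,33)
i=30: min(r-i=3, Z[1]=0)=0; Z[30]=0
i=31: min(r-i=2, Z[2]=1)=1; Z[31]=1
i=32: min(r-i=1, Z[3]=3)=1; Z[32]=1
i=33: fresh scan; Z[33]=0
i=34: fresh scan; Z[34]=0
i=35: fresh scan; Z[35]=0
i=36: fresh scan; Z[36]=0
i=37: fresh scan; Z[37]=0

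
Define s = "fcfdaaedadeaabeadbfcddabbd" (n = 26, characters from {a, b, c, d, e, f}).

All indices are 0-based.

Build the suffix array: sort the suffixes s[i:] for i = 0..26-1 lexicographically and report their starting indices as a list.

[11, 4, 22, 12, 15, 8, 5, 23, 24, 13, 17, 19, 1, 25, 3, 21, 7, 16, 20, 9, 10, 14, 6, 18, 0, 2]

sorted suffixes:
  #0 SA[0]=11  'aabeadbfcddabbd'
  #1 SA[1]=4  'aaedadeaabeadbfcddabbd'
  #2 SA[2]=22  'abbd'
  #3 SA[3]=12  'abeadbfcddabbd'
  #4 SA[4]=15  'adbfcddabbd'
  #5 SA[5]=8  'adeaabeadbfcddabbd'
  #6 SA[6]=5  'aedadeaabeadbfcddabbd'
  #7 SA[7]=23  'bbd'
  #8 SA[8]=24  'bd'
  #9 SA[9]=13  'beadbfcddabbd'
  #10 SA[10]=17  'bfcddabbd'
  #11 SA[11]=19  'cddabbd'
  #12 SA[12]=1  'cfdaaedadeaabeadbfcddabbd'
  #13 SA[13]=25  'd'
  #14 SA[14]=3  'daaedadeaabeadbfcddabbd'
  #15 SA[15]=21  'dabbd'
  #16 SA[16]=7  'dadeaabeadbfcddabbd'
  #17 SA[17]=16  'dbfcddabbd'
  #18 SA[18]=20  'ddabbd'
  #19 SA[19]=9  'deaabeadbfcddabbd'
  #20 SA[20]=10  'eaabeadbfcddabbd'
  #21 SA[21]=14  'eadbfcddabbd'
  #22 SA[22]=6  'edadeaabeadbfcddabbd'
  #23 SA[23]=18  'fcddabbd'
  #24 SA[24]=0  'fcfdaaedadeaabeadbfcddabbd'
  #25 SA[25]=2  'fdaaedadeaabeadbfcddabbd'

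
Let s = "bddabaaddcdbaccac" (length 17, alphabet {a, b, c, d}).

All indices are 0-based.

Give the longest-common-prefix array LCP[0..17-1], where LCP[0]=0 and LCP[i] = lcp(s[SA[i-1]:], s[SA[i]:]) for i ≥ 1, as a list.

[0, 1, 1, 2, 1, 0, 2, 1, 0, 1, 1, 1, 0, 1, 1, 1, 2]

rank→(start, suffix):
  0 → (5, 'aaddcdbaccac')
  1 → (3, 'abaaddcdbaccac')
  2 → (15, 'ac')
  3 → (12, 'accac')
  4 → (6, 'addcdbaccac')
  5 → (4, 'baaddcdbaccac')
  6 → (11, 'baccac')
  7 → (0, 'bddabaaddcdbaccac')
  8 → (16, 'c')
  9 → (14, 'cac')
  10 → (13, 'ccac')
  11 → (9, 'cdbaccac')
  12 → (2, 'dabaaddcdbaccac')
  13 → (10, 'dbaccac')
  14 → (8, 'dcdbaccac')
  15 → (1, 'ddabaaddcdbaccac')
  16 → (7, 'ddcdbaccac')

SA = [5, 3, 15, 12, 6, 4, 11, 0, 16, 14, 13, 9, 2, 10, 8, 1, 7]
i: (SA[i-1],SA[i]) lcp shared
  1: (5,3) 1 'a'
  2: (3,15) 1 'a'
  3: (15,12) 2 'ac'
  4: (12,6) 1 'a'
  5: (6,4) 0 ''
  6: (4,11) 2 'ba'
  7: (11,0) 1 'b'
  8: (0,16) 0 ''
  9: (16,14) 1 'c'
  10: (14,13) 1 'c'
  11: (13,9) 1 'c'
  12: (9,2) 0 ''
  13: (2,10) 1 'd'
  14: (10,8) 1 'd'
  15: (8,1) 1 'd'
  16: (1,7) 2 'dd'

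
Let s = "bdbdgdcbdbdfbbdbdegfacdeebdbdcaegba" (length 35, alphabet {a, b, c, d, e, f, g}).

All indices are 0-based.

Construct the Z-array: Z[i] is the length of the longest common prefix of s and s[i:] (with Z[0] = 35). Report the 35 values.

Z[0]=35
i=1: i≥r, start 0; Z[1]=0
i=2: i≥r, start 0; Z[2]=2 scan→box=[2,4)
i=3: min(r-i=1, Z[1]=0)=0; Z[3]=0
i=4: i≥r, start 0; Z[4]=0
i=5: i≥r, start 0; Z[5]=0
i=6: i≥r, start 0; Z[6]=0
i=7: i≥r, start 0; Z[7]=4 scan→box=[7,11)
i=8: min(r-i=3, Z[1]=0)=0; Z[8]=0
i=9: min(r-i=2, Z[2]=2)=2; Z[9]=2
i=10: min(r-i=1, Z[3]=0)=0; Z[10]=0
i=11: i≥r, start 0; Z[11]=0
i=12: i≥r, start 0; Z[12]=1 scan→box=[12,13)
i=13: i≥r, start 0; Z[13]=4 scan→box=[13,17)
i=14: min(r-i=3, Z[1]=0)=0; Z[14]=0
i=15: min(r-i=2, Z[2]=2)=2; Z[15]=2
i=16: min(r-i=1, Z[3]=0)=0; Z[16]=0
i=17: i≥r, start 0; Z[17]=0
i=18: i≥r, start 0; Z[18]=0
i=19: i≥r, start 0; Z[19]=0
i=20: i≥r, start 0; Z[20]=0
i=21: i≥r, start 0; Z[21]=0
i=22: i≥r, start 0; Z[22]=0
i=23: i≥r, start 0; Z[23]=0
i=24: i≥r, start 0; Z[24]=0
i=25: i≥r, start 0; Z[25]=4 scan→box=[25,29)
i=26: min(r-i=3, Z[1]=0)=0; Z[26]=0
i=27: min(r-i=2, Z[2]=2)=2; Z[27]=2
i=28: min(r-i=1, Z[3]=0)=0; Z[28]=0
i=29: i≥r, start 0; Z[29]=0
i=30: i≥r, start 0; Z[30]=0
i=31: i≥r, start 0; Z[31]=0
i=32: i≥r, start 0; Z[32]=0
i=33: i≥r, start 0; Z[33]=1 scan→box=[33,34)
i=34: i≥r, start 0; Z[34]=0

[35, 0, 2, 0, 0, 0, 0, 4, 0, 2, 0, 0, 1, 4, 0, 2, 0, 0, 0, 0, 0, 0, 0, 0, 0, 4, 0, 2, 0, 0, 0, 0, 0, 1, 0]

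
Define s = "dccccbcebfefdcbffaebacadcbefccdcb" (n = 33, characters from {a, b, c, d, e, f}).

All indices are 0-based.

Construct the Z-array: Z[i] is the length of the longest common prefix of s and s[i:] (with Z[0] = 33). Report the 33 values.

[33, 0, 0, 0, 0, 0, 0, 0, 0, 0, 0, 0, 2, 0, 0, 0, 0, 0, 0, 0, 0, 0, 0, 2, 0, 0, 0, 0, 0, 0, 2, 0, 0]

Z[0]=33
i=1: fresh scan; Z[1]=0
i=2: fresh scan; Z[2]=0
i=3: fresh scan; Z[3]=0
i=4: fresh scan; Z[4]=0
i=5: fresh scan; Z[5]=0
i=6: fresh scan; Z[6]=0
i=7: fresh scan; Z[7]=0
i=8: fresh scan; Z[8]=0
i=9: fresh scan; Z[9]=0
i=10: fresh scan; Z[10]=0
i=11: fresh scan; Z[11]=0
i=12: fresh scan; Z[12]=2 grow→box=[12,14)
i=13: min(r-i=1, Z[1]=0)=0; Z[13]=0
i=14: fresh scan; Z[14]=0
i=15: fresh scan; Z[15]=0
i=16: fresh scan; Z[16]=0
i=17: fresh scan; Z[17]=0
i=18: fresh scan; Z[18]=0
i=19: fresh scan; Z[19]=0
i=20: fresh scan; Z[20]=0
i=21: fresh scan; Z[21]=0
i=22: fresh scan; Z[22]=0
i=23: fresh scan; Z[23]=2 grow→box=[23,25)
i=24: min(r-i=1, Z[1]=0)=0; Z[24]=0
i=25: fresh scan; Z[25]=0
i=26: fresh scan; Z[26]=0
i=27: fresh scan; Z[27]=0
i=28: fresh scan; Z[28]=0
i=29: fresh scan; Z[29]=0
i=30: fresh scan; Z[30]=2 grow→box=[30,32)
i=31: min(r-i=1, Z[1]=0)=0; Z[31]=0
i=32: fresh scan; Z[32]=0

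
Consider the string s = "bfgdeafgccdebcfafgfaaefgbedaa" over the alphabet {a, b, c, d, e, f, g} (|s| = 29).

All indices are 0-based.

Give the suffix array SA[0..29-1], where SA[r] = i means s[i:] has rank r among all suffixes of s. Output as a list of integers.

[28, 27, 19, 20, 5, 15, 12, 24, 0, 8, 9, 13, 26, 3, 10, 4, 11, 25, 21, 18, 14, 22, 6, 1, 16, 23, 7, 2, 17]

rank | idx | suffix
   0 |  28 | a
   1 |  27 | aa
   2 |  19 | aaefgbedaa
   3 |  20 | aefgbedaa
   4 |   5 | afgccdebcfafgfaaefgbedaa
   5 |  15 | afgfaaefgbedaa
   6 |  12 | bcfafgfaaefgbedaa
   7 |  24 | bedaa
   8 |   0 | bfgdeafgccdebcfafgfaaefgbedaa
   9 |   8 | ccdebcfafgfaaefgbedaa
  10 |   9 | cdebcfafgfaaefgbedaa
  11 |  13 | cfafgfaaefgbedaa
  12 |  26 | daa
  13 |   3 | deafgccdebcfafgfaaefgbedaa
  14 |  10 | debcfafgfaaefgbedaa
  15 |   4 | eafgccdebcfafgfaaefgbedaa
  16 |  11 | ebcfafgfaaefgbedaa
  17 |  25 | edaa
  18 |  21 | efgbedaa
  19 |  18 | faaefgbedaa
  20 |  14 | fafgfaaefgbedaa
  21 |  22 | fgbedaa
  22 |   6 | fgccdebcfafgfaaefgbedaa
  23 |   1 | fgdeafgccdebcfafgfaaefgbedaa
  24 |  16 | fgfaaefgbedaa
  25 |  23 | gbedaa
  26 |   7 | gccdebcfafgfaaefgbedaa
  27 |   2 | gdeafgccdebcfafgfaaefgbedaa
  28 |  17 | gfaaefgbedaa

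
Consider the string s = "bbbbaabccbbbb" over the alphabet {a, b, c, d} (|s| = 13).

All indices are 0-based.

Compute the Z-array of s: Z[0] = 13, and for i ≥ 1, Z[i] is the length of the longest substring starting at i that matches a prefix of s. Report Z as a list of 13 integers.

[13, 3, 2, 1, 0, 0, 1, 0, 0, 4, 3, 2, 1]

Z[0]=13
i=1: i≥r, start 0; Z[1]=3 grow→box=[1,4)
i=2: min(r-i=2, Z[1]=3)=2; Z[2]=2
i=3: min(r-i=1, Z[2]=2)=1; Z[3]=1
i=4: i≥r, start 0; Z[4]=0
i=5: i≥r, start 0; Z[5]=0
i=6: i≥r, start 0; Z[6]=1 grow→box=[6,7)
i=7: i≥r, start 0; Z[7]=0
i=8: i≥r, start 0; Z[8]=0
i=9: i≥r, start 0; Z[9]=4 grow→box=[9,13)
i=10: min(r-i=3, Z[1]=3)=3; Z[10]=3
i=11: min(r-i=2, Z[2]=2)=2; Z[11]=2
i=12: min(r-i=1, Z[3]=1)=1; Z[12]=1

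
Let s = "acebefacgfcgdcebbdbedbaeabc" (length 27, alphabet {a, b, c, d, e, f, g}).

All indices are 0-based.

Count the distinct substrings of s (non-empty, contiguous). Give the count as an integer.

351

rank | idx | suffix
   0 |  24 | abc
   1 |   0 | acebefacgfcgdcebbdbedbaeabc
   2 |   6 | acgfcgdcebbdbedbaeabc
   3 |  22 | aeabc
   4 |  21 | baeabc
   5 |  15 | bbdbedbaeabc
   6 |  25 | bc
   7 |  16 | bdbedbaeabc
   8 |  18 | bedbaeabc
   9 |   3 | befacgfcgdcebbdbedbaeabc
  10 |  26 | c
  11 |  13 | cebbdbedbaeabc
  12 |   1 | cebefacgfcgdcebbdbedbaeabc
  13 |  10 | cgdcebbdbedbaeabc
  14 |   7 | cgfcgdcebbdbedbaeabc
  15 |  20 | dbaeabc
  16 |  17 | dbedbaeabc
  17 |  12 | dcebbdbedbaeabc
  18 |  23 | eabc
  19 |  14 | ebbdbedbaeabc
  20 |   2 | ebefacgfcgdcebbdbedbaeabc
  21 |  19 | edbaeabc
  22 |   4 | efacgfcgdcebbdbedbaeabc
  23 |   5 | facgfcgdcebbdbedbaeabc
  24 |   9 | fcgdcebbdbedbaeabc
  25 |  11 | gdcebbdbedbaeabc
  26 |   8 | gfcgdcebbdbedbaeabc

SA = [24, 0, 6, 22, 21, 15, 25, 16, 18, 3, 26, 13, 1, 10, 7, 20, 17, 12, 23, 14, 2, 19, 4, 5, 9, 11, 8]
i: (SA[i-1],SA[i]) lcp shared
  1: (24,0) 1 'a'
  2: (0,6) 2 'ac'
  3: (6,22) 1 'a'
  4: (22,21) 0 ''
  5: (21,15) 1 'b'
  6: (15,25) 1 'b'
  7: (25,16) 1 'b'
  8: (16,18) 1 'b'
  9: (18,3) 2 'be'
  10: (3,26) 0 ''
  11: (26,13) 1 'c'
  12: (13,1) 3 'ceb'
  13: (1,10) 1 'c'
  14: (10,7) 2 'cg'
  15: (7,20) 0 ''
  16: (20,17) 2 'db'
  17: (17,12) 1 'd'
  18: (12,23) 0 ''
  19: (23,14) 1 'e'
  20: (14,2) 2 'eb'
  21: (2,19) 1 'e'
  22: (19,4) 1 'e'
  23: (4,5) 0 ''
  24: (5,9) 1 'f'
  25: (9,11) 0 ''
  26: (11,8) 1 'g'

n(n+1)/2 = 27·28/2 = 378
Σ LCP = 0 + 1 + 2 + 1 + 0 + 1 + 1 + 1 + 1 + 2 + 0 + 1 + 3 + 1 + 2 + 0 + 2 + 1 + 0 + 1 + 2 + 1 + 1 + 0 + 1 + 0 + 1 = 27
distinct = 378 − 27 = 351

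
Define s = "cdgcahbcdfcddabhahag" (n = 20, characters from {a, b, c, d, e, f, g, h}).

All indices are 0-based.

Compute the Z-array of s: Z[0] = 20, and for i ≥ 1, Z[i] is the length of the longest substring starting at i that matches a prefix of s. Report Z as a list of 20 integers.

Z[0]=20
i=1: fresh scan; Z[1]=0
i=2: fresh scan; Z[2]=0
i=3: fresh scan; Z[3]=1 scan→box=[3,4)
i=4: fresh scan; Z[4]=0
i=5: fresh scan; Z[5]=0
i=6: fresh scan; Z[6]=0
i=7: fresh scan; Z[7]=2 scan→box=[7,9)
i=8: min(r-i=1, Z[1]=0)=0; Z[8]=0
i=9: fresh scan; Z[9]=0
i=10: fresh scan; Z[10]=2 scan→box=[10,12)
i=11: min(r-i=1, Z[1]=0)=0; Z[11]=0
i=12: fresh scan; Z[12]=0
i=13: fresh scan; Z[13]=0
i=14: fresh scan; Z[14]=0
i=15: fresh scan; Z[15]=0
i=16: fresh scan; Z[16]=0
i=17: fresh scan; Z[17]=0
i=18: fresh scan; Z[18]=0
i=19: fresh scan; Z[19]=0

[20, 0, 0, 1, 0, 0, 0, 2, 0, 0, 2, 0, 0, 0, 0, 0, 0, 0, 0, 0]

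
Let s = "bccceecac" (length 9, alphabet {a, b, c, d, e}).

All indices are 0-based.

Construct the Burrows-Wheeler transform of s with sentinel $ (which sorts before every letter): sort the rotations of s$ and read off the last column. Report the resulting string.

cc$aebccec

rank  rotation    last
    0  $bccceecac  c
    1  ac$bccceec  c
    2  bccceecac$  $
    3  c$bccceeca  a
    4  cac$bcccee  e
    5  ccceecac$b  b
    6  cceecac$bc  c
    7  ceecac$bcc  c
    8  ecac$bccce  e
    9  eecac$bccc  c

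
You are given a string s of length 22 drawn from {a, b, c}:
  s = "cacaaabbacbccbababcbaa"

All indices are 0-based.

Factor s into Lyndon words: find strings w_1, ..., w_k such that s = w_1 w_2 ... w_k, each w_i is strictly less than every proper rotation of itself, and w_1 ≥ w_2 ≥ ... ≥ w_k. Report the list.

["c", "ac", "aaabbacbccbababcb", "a", "a"]

emit factor 1: 'c' (i=0, period=1)
emit factor 2: 'ac' (i=1, period=2)
emit factor 3: 'aaabbacbccbababcb' (i=3, period=17)
emit factor 4: 'a' (i=20, period=1)
emit factor 5: 'a' (i=21, period=1)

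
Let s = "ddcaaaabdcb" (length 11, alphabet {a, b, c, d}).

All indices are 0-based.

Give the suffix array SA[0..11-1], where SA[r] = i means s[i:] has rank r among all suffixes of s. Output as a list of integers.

[3, 4, 5, 6, 10, 7, 2, 9, 1, 8, 0]

sorted suffixes:
  #0 SA[0]=3  'aaaabdcb'
  #1 SA[1]=4  'aaabdcb'
  #2 SA[2]=5  'aabdcb'
  #3 SA[3]=6  'abdcb'
  #4 SA[4]=10  'b'
  #5 SA[5]=7  'bdcb'
  #6 SA[6]=2  'caaaabdcb'
  #7 SA[7]=9  'cb'
  #8 SA[8]=1  'dcaaaabdcb'
  #9 SA[9]=8  'dcb'
  #10 SA[10]=0  'ddcaaaabdcb'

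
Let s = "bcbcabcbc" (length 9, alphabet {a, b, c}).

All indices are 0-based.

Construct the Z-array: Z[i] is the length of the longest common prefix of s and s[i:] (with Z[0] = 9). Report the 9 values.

Z[0]=9
i=1: outside box; Z[1]=0
i=2: outside box; Z[2]=2 grow→box=[2,4)
i=3: min(r-i=1, Z[1]=0)=0; Z[3]=0
i=4: outside box; Z[4]=0
i=5: outside box; Z[5]=4 grow→box=[5,9)
i=6: min(r-i=3, Z[1]=0)=0; Z[6]=0
i=7: min(r-i=2, Z[2]=2)=2; Z[7]=2
i=8: min(r-i=1, Z[3]=0)=0; Z[8]=0

[9, 0, 2, 0, 0, 4, 0, 2, 0]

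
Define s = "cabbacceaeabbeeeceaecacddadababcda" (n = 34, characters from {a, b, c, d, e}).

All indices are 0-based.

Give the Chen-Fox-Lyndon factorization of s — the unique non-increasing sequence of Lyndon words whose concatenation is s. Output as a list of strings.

emit factor 1: 'c' (i=0, period=1)
emit factor 2: 'abbacceaeabbeeeceaecacddad' (i=1, period=26)
emit factor 3: 'ababcd' (i=27, period=6)
emit factor 4: 'a' (i=33, period=1)

["c", "abbacceaeabbeeeceaecacddad", "ababcd", "a"]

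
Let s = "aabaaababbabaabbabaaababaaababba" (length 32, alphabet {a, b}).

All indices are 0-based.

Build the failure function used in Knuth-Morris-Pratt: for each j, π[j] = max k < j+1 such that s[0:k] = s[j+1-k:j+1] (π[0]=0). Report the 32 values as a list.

[0, 1, 0, 1, 2, 2, 3, 4, 0, 0, 1, 0, 1, 2, 3, 0, 1, 0, 1, 2, 2, 3, 4, 0, 1, 2, 2, 3, 4, 0, 0, 1]

π[0] = 0
j=1 s[j]='a': π[1]=1 (border 'a')
j=2 s[j]='b': k: 1→0; π[2]=0 (border '')
j=3 s[j]='a': π[3]=1 (border 'a')
j=4 s[j]='a': π[4]=2 (border 'aa')
j=5 s[j]='a': k: 2→1; π[5]=2 (border 'aa')
j=6 s[j]='b': π[6]=3 (border 'aab')
j=7 s[j]='a': π[7]=4 (border 'aaba')
j=8 s[j]='b': k: 4→1→0; π[8]=0 (border '')
j=9 s[j]='b': π[9]=0 (border '')
j=10 s[j]='a': π[10]=1 (border 'a')
j=11 s[j]='b': k: 1→0; π[11]=0 (border '')
j=12 s[j]='a': π[12]=1 (border 'a')
j=13 s[j]='a': π[13]=2 (border 'aa')
j=14 s[j]='b': π[14]=3 (border 'aab')
j=15 s[j]='b': k: 3→0; π[15]=0 (border '')
j=16 s[j]='a': π[16]=1 (border 'a')
j=17 s[j]='b': k: 1→0; π[17]=0 (border '')
j=18 s[j]='a': π[18]=1 (border 'a')
j=19 s[j]='a': π[19]=2 (border 'aa')
j=20 s[j]='a': k: 2→1; π[20]=2 (border 'aa')
j=21 s[j]='b': π[21]=3 (border 'aab')
j=22 s[j]='a': π[22]=4 (border 'aaba')
j=23 s[j]='b': k: 4→1→0; π[23]=0 (border '')
j=24 s[j]='a': π[24]=1 (border 'a')
j=25 s[j]='a': π[25]=2 (border 'aa')
j=26 s[j]='a': k: 2→1; π[26]=2 (border 'aa')
j=27 s[j]='b': π[27]=3 (border 'aab')
j=28 s[j]='a': π[28]=4 (border 'aaba')
j=29 s[j]='b': k: 4→1→0; π[29]=0 (border '')
j=30 s[j]='b': π[30]=0 (border '')
j=31 s[j]='a': π[31]=1 (border 'a')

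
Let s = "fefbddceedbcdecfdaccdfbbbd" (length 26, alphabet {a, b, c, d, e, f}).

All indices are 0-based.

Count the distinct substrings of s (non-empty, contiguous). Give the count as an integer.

rank | idx | suffix
   0 |  17 | accdfbbbd
   1 |  22 | bbbd
   2 |  23 | bbd
   3 |  10 | bcdecfdaccdfbbbd
   4 |  24 | bd
   5 |   3 | bddceedbcdecfdaccdfbbbd
   6 |  18 | ccdfbbbd
   7 |  11 | cdecfdaccdfbbbd
   8 |  19 | cdfbbbd
   9 |   6 | ceedbcdecfdaccdfbbbd
  10 |  14 | cfdaccdfbbbd
  11 |  25 | d
  12 |  16 | daccdfbbbd
  13 |   9 | dbcdecfdaccdfbbbd
  14 |   5 | dceedbcdecfdaccdfbbbd
  15 |   4 | ddceedbcdecfdaccdfbbbd
  16 |  12 | decfdaccdfbbbd
  17 |  20 | dfbbbd
  18 |  13 | ecfdaccdfbbbd
  19 |   8 | edbcdecfdaccdfbbbd
  20 |   7 | eedbcdecfdaccdfbbbd
  21 |   1 | efbddceedbcdecfdaccdfbbbd
  22 |  21 | fbbbd
  23 |   2 | fbddceedbcdecfdaccdfbbbd
  24 |  15 | fdaccdfbbbd
  25 |   0 | fefbddceedbcdecfdaccdfbbbd

SA = [17, 22, 23, 10, 24, 3, 18, 11, 19, 6, 14, 25, 16, 9, 5, 4, 12, 20, 13, 8, 7, 1, 21, 2, 15, 0]
rank  pair      lcp
   1  s[17:],s[22:]  0  ''
   2  s[22:],s[23:]  2  'bb'
   3  s[23:],s[10:]  1  'b'
   4  s[10:],s[24:]  1  'b'
   5  s[24:],s[3:]  2  'bd'
   6  s[3:],s[18:]  0  ''
   7  s[18:],s[11:]  1  'c'
   8  s[11:],s[19:]  2  'cd'
   9  s[19:],s[6:]  1  'c'
  10  s[6:],s[14:]  1  'c'
  11  s[14:],s[25:]  0  ''
  12  s[25:],s[16:]  1  'd'
  13  s[16:],s[9:]  1  'd'
  14  s[9:],s[5:]  1  'd'
  15  s[5:],s[4:]  1  'd'
  16  s[4:],s[12:]  1  'd'
  17  s[12:],s[20:]  1  'd'
  18  s[20:],s[13:]  0  ''
  19  s[13:],s[8:]  1  'e'
  20  s[8:],s[7:]  1  'e'
  21  s[7:],s[1:]  1  'e'
  22  s[1:],s[21:]  0  ''
  23  s[21:],s[2:]  2  'fb'
  24  s[2:],s[15:]  1  'f'
  25  s[15:],s[0:]  1  'f'

n(n+1)/2 = 26·27/2 = 351
Σ LCP = 0 + 0 + 2 + 1 + 1 + 2 + 0 + 1 + 2 + 1 + 1 + 0 + 1 + 1 + 1 + 1 + 1 + 1 + 0 + 1 + 1 + 1 + 0 + 2 + 1 + 1 = 24
distinct = 351 − 24 = 327

327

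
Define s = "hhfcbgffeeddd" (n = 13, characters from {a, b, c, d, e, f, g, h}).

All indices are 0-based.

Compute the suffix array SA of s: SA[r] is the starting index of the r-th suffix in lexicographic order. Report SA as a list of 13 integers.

sorted suffixes:
  #0 SA[0]=4  'bgffeeddd'
  #1 SA[1]=3  'cbgffeeddd'
  #2 SA[2]=12  'd'
  #3 SA[3]=11  'dd'
  #4 SA[4]=10  'ddd'
  #5 SA[5]=9  'eddd'
  #6 SA[6]=8  'eeddd'
  #7 SA[7]=2  'fcbgffeeddd'
  #8 SA[8]=7  'feeddd'
  #9 SA[9]=6  'ffeeddd'
  #10 SA[10]=5  'gffeeddd'
  #11 SA[11]=1  'hfcbgffeeddd'
  #12 SA[12]=0  'hhfcbgffeeddd'

[4, 3, 12, 11, 10, 9, 8, 2, 7, 6, 5, 1, 0]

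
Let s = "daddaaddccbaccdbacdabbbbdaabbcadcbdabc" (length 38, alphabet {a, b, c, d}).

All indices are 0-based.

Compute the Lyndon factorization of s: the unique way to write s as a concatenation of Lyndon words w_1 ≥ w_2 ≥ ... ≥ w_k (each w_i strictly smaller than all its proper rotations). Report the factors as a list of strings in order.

emit factor 1: 'd' (i=0, period=1)
emit factor 2: 'add' (i=1, period=3)
emit factor 3: 'aaddccbaccdbacdabbbbd' (i=4, period=21)
emit factor 4: 'aabbcadcbdabc' (i=25, period=13)

["d", "add", "aaddccbaccdbacdabbbbd", "aabbcadcbdabc"]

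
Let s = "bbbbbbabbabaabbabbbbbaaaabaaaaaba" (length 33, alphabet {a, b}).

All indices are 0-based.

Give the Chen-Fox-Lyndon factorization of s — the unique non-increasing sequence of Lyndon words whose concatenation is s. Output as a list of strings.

emit factor 1: 'b' (i=0, period=1)
emit factor 2: 'b' (i=1, period=1)
emit factor 3: 'b' (i=2, period=1)
emit factor 4: 'b' (i=3, period=1)
emit factor 5: 'b' (i=4, period=1)
emit factor 6: 'b' (i=5, period=1)
emit factor 7: 'abb' (i=6, period=3)
emit factor 8: 'ab' (i=9, period=2)
emit factor 9: 'aabbabbbbb' (i=11, period=10)
emit factor 10: 'aaaab' (i=21, period=5)
emit factor 11: 'aaaaab' (i=26, period=6)
emit factor 12: 'a' (i=32, period=1)

["b", "b", "b", "b", "b", "b", "abb", "ab", "aabbabbbbb", "aaaab", "aaaaab", "a"]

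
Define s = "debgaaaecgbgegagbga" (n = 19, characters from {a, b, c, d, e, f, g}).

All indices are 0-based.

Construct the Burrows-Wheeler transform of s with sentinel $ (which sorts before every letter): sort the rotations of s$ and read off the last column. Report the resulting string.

rank  rotation              last
    0  $debgaaaecgbgegagbga  a
    1  a$debgaaaecgbgegagbg  g
    2  aaaecgbgegagbga$debg  g
    3  aaecgbgegagbga$debga  a
    4  aecgbgegagbga$debgaa  a
    5  agbga$debgaaaecgbgeg  g
    6  bga$debgaaaecgbgegag  g
    7  bgaaaecgbgegagbga$de  e
    8  bgegagbga$debgaaaecg  g
    9  cgbgegagbga$debgaaae  e
   10  debgaaaecgbgegagbga$  $
   11  ebgaaaecgbgegagbga$d  d
   12  ecgbgegagbga$debgaaa  a
   13  egagbga$debgaaaecgbg  g
   14  ga$debgaaaecgbgegagb  b
   15  gaaaecgbgegagbga$deb  b
   16  gagbga$debgaaaecgbge  e
   17  gbga$debgaaaecgbgega  a
   18  gbgegagbga$debgaaaec  c
   19  gegagbga$debgaaaecgb  b

aggaaggege$dagbbeacb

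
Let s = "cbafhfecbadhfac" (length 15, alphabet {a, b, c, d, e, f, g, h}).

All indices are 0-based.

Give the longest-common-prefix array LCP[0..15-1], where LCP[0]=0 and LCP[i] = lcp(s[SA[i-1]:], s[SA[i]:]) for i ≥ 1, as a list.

[0, 1, 1, 0, 2, 0, 1, 3, 0, 0, 0, 1, 1, 0, 2]

sorted suffixes:
  #0 SA[0]=13  'ac'
  #1 SA[1]=9  'adhfac'
  #2 SA[2]=2  'afhfecbadhfac'
  #3 SA[3]=8  'badhfac'
  #4 SA[4]=1  'bafhfecbadhfac'
  #5 SA[5]=14  'c'
  #6 SA[6]=7  'cbadhfac'
  #7 SA[7]=0  'cbafhfecbadhfac'
  #8 SA[8]=10  'dhfac'
  #9 SA[9]=6  'ecbadhfac'
  #10 SA[10]=12  'fac'
  #11 SA[11]=5  'fecbadhfac'
  #12 SA[12]=3  'fhfecbadhfac'
  #13 SA[13]=11  'hfac'
  #14 SA[14]=4  'hfecbadhfac'

SA = [13, 9, 2, 8, 1, 14, 7, 0, 10, 6, 12, 5, 3, 11, 4]
rank  pair      lcp
   1  s[13:],s[9:]  1  'a'
   2  s[9:],s[2:]  1  'a'
   3  s[2:],s[8:]  0  ''
   4  s[8:],s[1:]  2  'ba'
   5  s[1:],s[14:]  0  ''
   6  s[14:],s[7:]  1  'c'
   7  s[7:],s[0:]  3  'cba'
   8  s[0:],s[10:]  0  ''
   9  s[10:],s[6:]  0  ''
  10  s[6:],s[12:]  0  ''
  11  s[12:],s[5:]  1  'f'
  12  s[5:],s[3:]  1  'f'
  13  s[3:],s[11:]  0  ''
  14  s[11:],s[4:]  2  'hf'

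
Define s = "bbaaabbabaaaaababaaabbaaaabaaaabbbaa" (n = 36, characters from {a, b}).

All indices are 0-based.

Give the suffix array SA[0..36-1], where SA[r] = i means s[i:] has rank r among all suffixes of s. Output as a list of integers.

[35, 34, 9, 22, 10, 27, 23, 11, 17, 2, 28, 24, 12, 18, 3, 29, 7, 25, 15, 13, 19, 4, 30, 33, 8, 21, 26, 16, 1, 6, 14, 32, 20, 0, 5, 31]

rank | idx | suffix
   0 |  35 | a
   1 |  34 | aa
   2 |   9 | aaaaababaaabbaaaabaaaabbbaa
   3 |  22 | aaaabaaaabbbaa
   4 |  10 | aaaababaaabbaaaabaaaabbbaa
   5 |  27 | aaaabbbaa
   6 |  23 | aaabaaaabbbaa
   7 |  11 | aaababaaabbaaaabaaaabbbaa
   8 |  17 | aaabbaaaabaaaabbbaa
   9 |   2 | aaabbabaaaaababaaabbaaaabaaaabbbaa
  10 |  28 | aaabbbaa
  11 |  24 | aabaaaabbbaa
  12 |  12 | aababaaabbaaaabaaaabbbaa
  13 |  18 | aabbaaaabaaaabbbaa
  14 |   3 | aabbabaaaaababaaabbaaaabaaaabbbaa
  15 |  29 | aabbbaa
  16 |   7 | abaaaaababaaabbaaaabaaaabbbaa
  17 |  25 | abaaaabbbaa
  18 |  15 | abaaabbaaaabaaaabbbaa
  19 |  13 | ababaaabbaaaabaaaabbbaa
  20 |  19 | abbaaaabaaaabbbaa
  21 |   4 | abbabaaaaababaaabbaaaabaaaabbbaa
  22 |  30 | abbbaa
  23 |  33 | baa
  24 |   8 | baaaaababaaabbaaaabaaaabbbaa
  25 |  21 | baaaabaaaabbbaa
  26 |  26 | baaaabbbaa
  27 |  16 | baaabbaaaabaaaabbbaa
  28 |   1 | baaabbabaaaaababaaabbaaaabaaaabbbaa
  29 |   6 | babaaaaababaaabbaaaabaaaabbbaa
  30 |  14 | babaaabbaaaabaaaabbbaa
  31 |  32 | bbaa
  32 |  20 | bbaaaabaaaabbbaa
  33 |   0 | bbaaabbabaaaaababaaabbaaaabaaaabbbaa
  34 |   5 | bbabaaaaababaaabbaaaabaaaabbbaa
  35 |  31 | bbbaa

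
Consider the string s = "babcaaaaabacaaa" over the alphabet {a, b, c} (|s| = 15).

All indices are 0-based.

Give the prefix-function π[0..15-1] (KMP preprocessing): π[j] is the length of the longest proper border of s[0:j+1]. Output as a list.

π[0] = 0
j=1 s[j]='a': π[1]=0 (border '')
j=2 s[j]='b': π[2]=1 (border 'b')
j=3 s[j]='c': k: 1→0; π[3]=0 (border '')
j=4 s[j]='a': π[4]=0 (border '')
j=5 s[j]='a': π[5]=0 (border '')
j=6 s[j]='a': π[6]=0 (border '')
j=7 s[j]='a': π[7]=0 (border '')
j=8 s[j]='a': π[8]=0 (border '')
j=9 s[j]='b': π[9]=1 (border 'b')
j=10 s[j]='a': π[10]=2 (border 'ba')
j=11 s[j]='c': k: 2→0; π[11]=0 (border '')
j=12 s[j]='a': π[12]=0 (border '')
j=13 s[j]='a': π[13]=0 (border '')
j=14 s[j]='a': π[14]=0 (border '')

[0, 0, 1, 0, 0, 0, 0, 0, 0, 1, 2, 0, 0, 0, 0]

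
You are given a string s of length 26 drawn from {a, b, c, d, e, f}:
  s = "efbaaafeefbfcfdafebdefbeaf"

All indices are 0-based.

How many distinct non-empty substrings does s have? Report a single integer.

rank | idx | suffix
   0 |   3 | aaafeefbfcfdafebdefbeaf
   1 |   4 | aafeefbfcfdafebdefbeaf
   2 |  24 | af
   3 |  15 | afebdefbeaf
   4 |   5 | afeefbfcfdafebdefbeaf
   5 |   2 | baaafeefbfcfdafebdefbeaf
   6 |  18 | bdefbeaf
   7 |  22 | beaf
   8 |  10 | bfcfdafebdefbeaf
   9 |  12 | cfdafebdefbeaf
  10 |  14 | dafebdefbeaf
  11 |  19 | defbeaf
  12 |  23 | eaf
  13 |  17 | ebdefbeaf
  14 |   7 | eefbfcfdafebdefbeaf
  15 |   0 | efbaaafeefbfcfdafebdefbeaf
  16 |  20 | efbeaf
  17 |   8 | efbfcfdafebdefbeaf
  18 |  25 | f
  19 |   1 | fbaaafeefbfcfdafebdefbeaf
  20 |  21 | fbeaf
  21 |   9 | fbfcfdafebdefbeaf
  22 |  11 | fcfdafebdefbeaf
  23 |  13 | fdafebdefbeaf
  24 |  16 | febdefbeaf
  25 |   6 | feefbfcfdafebdefbeaf

SA = [3, 4, 24, 15, 5, 2, 18, 22, 10, 12, 14, 19, 23, 17, 7, 0, 20, 8, 25, 1, 21, 9, 11, 13, 16, 6]
i: (SA[i-1],SA[i]) lcp shared
  1: (3,4) 2 'aa'
  2: (4,24) 1 'a'
  3: (24,15) 2 'af'
  4: (15,5) 3 'afe'
  5: (5,2) 0 ''
  6: (2,18) 1 'b'
  7: (18,22) 1 'b'
  8: (22,10) 1 'b'
  9: (10,12) 0 ''
  10: (12,14) 0 ''
  11: (14,19) 1 'd'
  12: (19,23) 0 ''
  13: (23,17) 1 'e'
  14: (17,7) 1 'e'
  15: (7,0) 1 'e'
  16: (0,20) 3 'efb'
  17: (20,8) 3 'efb'
  18: (8,25) 0 ''
  19: (25,1) 1 'f'
  20: (1,21) 2 'fb'
  21: (21,9) 2 'fb'
  22: (9,11) 1 'f'
  23: (11,13) 1 'f'
  24: (13,16) 1 'f'
  25: (16,6) 2 'fe'

n(n+1)/2 = 26·27/2 = 351
Σ LCP = 0 + 2 + 1 + 2 + 3 + 0 + 1 + 1 + 1 + 0 + 0 + 1 + 0 + 1 + 1 + 1 + 3 + 3 + 0 + 1 + 2 + 2 + 1 + 1 + 1 + 2 = 31
distinct = 351 − 31 = 320

320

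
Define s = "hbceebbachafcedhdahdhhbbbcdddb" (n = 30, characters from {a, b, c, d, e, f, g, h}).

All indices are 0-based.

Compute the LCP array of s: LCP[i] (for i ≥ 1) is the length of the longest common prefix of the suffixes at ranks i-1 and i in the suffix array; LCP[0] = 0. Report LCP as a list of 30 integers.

sorted suffixes:
  #0 SA[0]=7  'achafcedhdahdhhbbbcdddb'
  #1 SA[1]=10  'afcedhdahdhhbbbcdddb'
  #2 SA[2]=17  'ahdhhbbbcdddb'
  #3 SA[3]=29  'b'
  #4 SA[4]=6  'bachafcedhdahdhhbbbcdddb'
  #5 SA[5]=5  'bbachafcedhdahdhhbbbcdddb'
  #6 SA[6]=22  'bbbcdddb'
  #7 SA[7]=23  'bbcdddb'
  #8 SA[8]=24  'bcdddb'
  #9 SA[9]=1  'bceebbachafcedhdahdhhbbbcdddb'
  #10 SA[10]=25  'cdddb'
  #11 SA[11]=12  'cedhdahdhhbbbcdddb'
  #12 SA[12]=2  'ceebbachafcedhdahdhhbbbcdddb'
  #13 SA[13]=8  'chafcedhdahdhhbbbcdddb'
  #14 SA[14]=16  'dahdhhbbbcdddb'
  #15 SA[15]=28  'db'
  #16 SA[16]=27  'ddb'
  #17 SA[17]=26  'dddb'
  #18 SA[18]=14  'dhdahdhhbbbcdddb'
  #19 SA[19]=19  'dhhbbbcdddb'
  #20 SA[20]=4  'ebbachafcedhdahdhhbbbcdddb'
  #21 SA[21]=13  'edhdahdhhbbbcdddb'
  #22 SA[22]=3  'eebbachafcedhdahdhhbbbcdddb'
  #23 SA[23]=11  'fcedhdahdhhbbbcdddb'
  #24 SA[24]=9  'hafcedhdahdhhbbbcdddb'
  #25 SA[25]=21  'hbbbcdddb'
  #26 SA[26]=0  'hbceebbachafcedhdahdhhbbbcdddb'
  #27 SA[27]=15  'hdahdhhbbbcdddb'
  #28 SA[28]=18  'hdhhbbbcdddb'
  #29 SA[29]=20  'hhbbbcdddb'

SA = [7, 10, 17, 29, 6, 5, 22, 23, 24, 1, 25, 12, 2, 8, 16, 28, 27, 26, 14, 19, 4, 13, 3, 11, 9, 21, 0, 15, 18, 20]
rank  pair      lcp
   1  s[7:],s[10:]  1  'a'
   2  s[10:],s[17:]  1  'a'
   3  s[17:],s[29:]  0  ''
   4  s[29:],s[6:]  1  'b'
   5  s[6:],s[5:]  1  'b'
   6  s[5:],s[22:]  2  'bb'
   7  s[22:],s[23:]  2  'bb'
   8  s[23:],s[24:]  1  'b'
   9  s[24:],s[1:]  2  'bc'
  10  s[1:],s[25:]  0  ''
  11  s[25:],s[12:]  1  'c'
  12  s[12:],s[2:]  2  'ce'
  13  s[2:],s[8:]  1  'c'
  14  s[8:],s[16:]  0  ''
  15  s[16:],s[28:]  1  'd'
  16  s[28:],s[27:]  1  'd'
  17  s[27:],s[26:]  2  'dd'
  18  s[26:],s[14:]  1  'd'
  19  s[14:],s[19:]  2  'dh'
  20  s[19:],s[4:]  0  ''
  21  s[4:],s[13:]  1  'e'
  22  s[13:],s[3:]  1  'e'
  23  s[3:],s[11:]  0  ''
  24  s[11:],s[9:]  0  ''
  25  s[9:],s[21:]  1  'h'
  26  s[21:],s[0:]  2  'hb'
  27  s[0:],s[15:]  1  'h'
  28  s[15:],s[18:]  2  'hd'
  29  s[18:],s[20:]  1  'h'

[0, 1, 1, 0, 1, 1, 2, 2, 1, 2, 0, 1, 2, 1, 0, 1, 1, 2, 1, 2, 0, 1, 1, 0, 0, 1, 2, 1, 2, 1]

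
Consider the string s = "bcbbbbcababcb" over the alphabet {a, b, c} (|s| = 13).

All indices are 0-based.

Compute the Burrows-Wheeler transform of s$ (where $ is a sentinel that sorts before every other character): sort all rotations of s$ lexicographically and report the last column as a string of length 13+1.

bcbcacbbba$bbb

rank  rotation        last
    0  $bcbbbbcababcb  b
    1  ababcb$bcbbbbc  c
    2  abcb$bcbbbbcab  b
    3  b$bcbbbbcababc  c
    4  babcb$bcbbbbca  a
    5  bbbbcababcb$bc  c
    6  bbbcababcb$bcb  b
    7  bbcababcb$bcbb  b
    8  bcababcb$bcbbb  b
    9  bcb$bcbbbbcaba  a
   10  bcbbbbcababcb$  $
   11  cababcb$bcbbbb  b
   12  cb$bcbbbbcabab  b
   13  cbbbbcababcb$b  b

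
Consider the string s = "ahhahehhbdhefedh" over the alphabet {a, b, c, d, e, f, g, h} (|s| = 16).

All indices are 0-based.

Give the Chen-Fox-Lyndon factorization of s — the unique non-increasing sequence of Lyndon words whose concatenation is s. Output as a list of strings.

emit factor 1: 'ahh' (i=0, period=3)
emit factor 2: 'ahehhbdhefedh' (i=3, period=13)

["ahh", "ahehhbdhefedh"]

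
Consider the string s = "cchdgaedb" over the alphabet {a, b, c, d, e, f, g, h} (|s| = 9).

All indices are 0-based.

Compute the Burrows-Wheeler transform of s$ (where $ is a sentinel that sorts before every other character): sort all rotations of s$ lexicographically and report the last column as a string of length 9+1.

rank  rotation    last
    0  $cchdgaedb  b
    1  aedb$cchdg  g
    2  b$cchdgaed  d
    3  cchdgaedb$  $
    4  chdgaedb$c  c
    5  db$cchdgae  e
    6  dgaedb$cch  h
    7  edb$cchdga  a
    8  gaedb$cchd  d
    9  hdgaedb$cc  c

bgd$cehadc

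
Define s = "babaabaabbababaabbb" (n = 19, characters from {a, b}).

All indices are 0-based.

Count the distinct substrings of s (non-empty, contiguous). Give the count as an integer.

rank | idx | suffix
   0 |   3 | aabaabbababaabbb
   1 |   6 | aabbababaabbb
   2 |  14 | aabbb
   3 |   1 | abaabaabbababaabbb
   4 |   4 | abaabbababaabbb
   5 |  12 | abaabbb
   6 |  10 | ababaabbb
   7 |   7 | abbababaabbb
   8 |  15 | abbb
   9 |  18 | b
  10 |   2 | baabaabbababaabbb
  11 |   5 | baabbababaabbb
  12 |  13 | baabbb
  13 |   0 | babaabaabbababaabbb
  14 |  11 | babaabbb
  15 |   9 | bababaabbb
  16 |  17 | bb
  17 |   8 | bbababaabbb
  18 |  16 | bbb

SA = [3, 6, 14, 1, 4, 12, 10, 7, 15, 18, 2, 5, 13, 0, 11, 9, 17, 8, 16]
i: (SA[i-1],SA[i]) lcp shared
  1: (3,6) 3 'aab'
  2: (6,14) 4 'aabb'
  3: (14,1) 1 'a'
  4: (1,4) 5 'abaab'
  5: (4,12) 6 'abaabb'
  6: (12,10) 3 'aba'
  7: (10,7) 2 'ab'
  8: (7,15) 3 'abb'
  9: (15,18) 0 ''
  10: (18,2) 1 'b'
  11: (2,5) 4 'baab'
  12: (5,13) 5 'baabb'
  13: (13,0) 2 'ba'
  14: (0,11) 6 'babaab'
  15: (11,9) 4 'baba'
  16: (9,17) 1 'b'
  17: (17,8) 2 'bb'
  18: (8,16) 2 'bb'

n(n+1)/2 = 19·20/2 = 190
Σ LCP = 0 + 3 + 4 + 1 + 5 + 6 + 3 + 2 + 3 + 0 + 1 + 4 + 5 + 2 + 6 + 4 + 1 + 2 + 2 = 54
distinct = 190 − 54 = 136

136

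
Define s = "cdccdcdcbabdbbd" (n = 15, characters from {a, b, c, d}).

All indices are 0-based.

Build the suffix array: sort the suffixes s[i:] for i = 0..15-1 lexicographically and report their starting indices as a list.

rank→(start, suffix):
  0 → (9, 'abdbbd')
  1 → (8, 'babdbbd')
  2 → (12, 'bbd')
  3 → (13, 'bd')
  4 → (10, 'bdbbd')
  5 → (7, 'cbabdbbd')
  6 → (2, 'ccdcdcbabdbbd')
  7 → (5, 'cdcbabdbbd')
  8 → (0, 'cdccdcdcbabdbbd')
  9 → (3, 'cdcdcbabdbbd')
  10 → (14, 'd')
  11 → (11, 'dbbd')
  12 → (6, 'dcbabdbbd')
  13 → (1, 'dccdcdcbabdbbd')
  14 → (4, 'dcdcbabdbbd')

[9, 8, 12, 13, 10, 7, 2, 5, 0, 3, 14, 11, 6, 1, 4]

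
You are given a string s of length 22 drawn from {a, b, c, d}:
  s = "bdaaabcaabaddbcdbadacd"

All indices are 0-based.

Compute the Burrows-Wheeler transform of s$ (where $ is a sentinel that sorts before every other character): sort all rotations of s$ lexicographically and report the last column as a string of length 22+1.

rank  rotation                 last
    0  $bdaaabcaabaddbcdbadacd  d
    1  aaabcaabaddbcdbadacd$bd  d
    2  aabaddbcdbadacd$bdaaabc  c
    3  aabcaabaddbcdbadacd$bda  a
    4  abaddbcdbadacd$bdaaabca  a
    5  abcaabaddbcdbadacd$bdaa  a
    6  acd$bdaaabcaabaddbcdbad  d
    7  adacd$bdaaabcaabaddbcdb  b
    8  addbcdbadacd$bdaaabcaab  b
    9  badacd$bdaaabcaabaddbcd  d
   10  baddbcdbadacd$bdaaabcaa  a
   11  bcaabaddbcdbadacd$bdaaa  a
   12  bcdbadacd$bdaaabcaabadd  d
   13  bdaaabcaabaddbcdbadacd$  $
   14  caabaddbcdbadacd$bdaaab  b
   15  cd$bdaaabcaabaddbcdbada  a
   16  cdbadacd$bdaaabcaabaddb  b
   17  d$bdaaabcaabaddbcdbadac  c
   18  daaabcaabaddbcdbadacd$b  b
   19  dacd$bdaaabcaabaddbcdba  a
   20  dbadacd$bdaaabcaabaddbc  c
   21  dbcdbadacd$bdaaabcaabad  d
   22  ddbcdbadacd$bdaaabcaaba  a

ddcaaadbbdaad$babcbacda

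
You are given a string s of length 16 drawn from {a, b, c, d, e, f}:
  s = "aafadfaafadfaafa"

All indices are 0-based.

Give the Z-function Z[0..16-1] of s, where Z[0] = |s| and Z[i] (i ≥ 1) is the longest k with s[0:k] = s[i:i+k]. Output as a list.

Z[0]=16
i=1: outside box; Z[1]=1 extend→box=[1,2)
i=2: outside box; Z[2]=0
i=3: outside box; Z[3]=1 extend→box=[3,4)
i=4: outside box; Z[4]=0
i=5: outside box; Z[5]=0
i=6: outside box; Z[6]=10 extend→box=[6,16)
i=7: min(r-i=9, Z[1]=1)=1; Z[7]=1
i=8: min(r-i=8, Z[2]=0)=0; Z[8]=0
i=9: min(r-i=7, Z[3]=1)=1; Z[9]=1
i=10: min(r-i=6, Z[4]=0)=0; Z[10]=0
i=11: min(r-i=5, Z[5]=0)=0; Z[11]=0
i=12: min(r-i=4, Z[6]=10)=4; Z[12]=4
i=13: min(r-i=3, Z[7]=1)=1; Z[13]=1
i=14: min(r-i=2, Z[8]=0)=0; Z[14]=0
i=15: min(r-i=1, Z[9]=1)=1; Z[15]=1

[16, 1, 0, 1, 0, 0, 10, 1, 0, 1, 0, 0, 4, 1, 0, 1]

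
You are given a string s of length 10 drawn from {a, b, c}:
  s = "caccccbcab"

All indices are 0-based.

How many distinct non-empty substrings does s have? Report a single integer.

rank→(start, suffix):
  0 → (8, 'ab')
  1 → (1, 'accccbcab')
  2 → (9, 'b')
  3 → (6, 'bcab')
  4 → (7, 'cab')
  5 → (0, 'caccccbcab')
  6 → (5, 'cbcab')
  7 → (4, 'ccbcab')
  8 → (3, 'cccbcab')
  9 → (2, 'ccccbcab')

SA = [8, 1, 9, 6, 7, 0, 5, 4, 3, 2]
i: (SA[i-1],SA[i]) lcp shared
  1: (8,1) 1 'a'
  2: (1,9) 0 ''
  3: (9,6) 1 'b'
  4: (6,7) 0 ''
  5: (7,0) 2 'ca'
  6: (0,5) 1 'c'
  7: (5,4) 1 'c'
  8: (4,3) 2 'cc'
  9: (3,2) 3 'ccc'

n(n+1)/2 = 10·11/2 = 55
Σ LCP = 0 + 1 + 0 + 1 + 0 + 2 + 1 + 1 + 2 + 3 = 11
distinct = 55 − 11 = 44

44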